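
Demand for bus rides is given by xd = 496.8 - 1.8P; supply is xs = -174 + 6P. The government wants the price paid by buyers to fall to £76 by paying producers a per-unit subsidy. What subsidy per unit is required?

Required subsidy s = £13 per unit

At a buyer price of 76, quantity demanded is 496.8 − 1.8·76 = 360.
Sellers supply 360 only when they receive Ps with -174 + 6·Ps = 360, i.e. Ps = 89.
s = Ps − Pb = 89 − 76 = 13.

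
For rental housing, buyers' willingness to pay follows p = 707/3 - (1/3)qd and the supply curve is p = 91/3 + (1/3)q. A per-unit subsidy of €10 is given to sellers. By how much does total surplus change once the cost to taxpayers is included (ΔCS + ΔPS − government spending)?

Net change in total surplus = -€75

Pre-subsidy: 707/3 - (1/3)q = 91/3 + (1/3)q gives q* = 308 and p* = 133.
With the subsidy, sellers receive ps = pb + 10 for each unit, where pb is the price buyers pay.
On the curves, pb = 707/3 - (1/3)q and ps = 91/3 + (1/3)q; the wedge ps − pb = 10 gives 91/3 + (1/3)q − (707/3 - (1/3)q) = 10, so q' = 323.
Then pb = 707/3 − (1/3)·323 = 128 and ps = 91/3 + (1/3)·323 = 138.
ΔCS = ½(308 + 323)(133 − 128) = 1577.5; ΔPS = ½(308 + 323)(138 − 133) = 1577.5.
Government spending = 10 × 323 = 3230.
Net change = 1577.5 + 1577.5 − 3230 = -75. The loss equals the DWL triangle ½·10·15.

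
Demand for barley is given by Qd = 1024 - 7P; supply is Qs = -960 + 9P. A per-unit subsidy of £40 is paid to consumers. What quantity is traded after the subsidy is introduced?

Pre-subsidy: 1024 - 7P = -960 + 9P gives P* = 124, Q* = 156.
With the rebate, buyers effectively pay Pb = Ps − 40, where Ps is the price sellers receive.
Demand in terms of Ps becomes Qd = 1024 − 7(Ps − 40) = 1304 - 7Ps. Setting this equal to supply: 1304 - 7Ps = -960 + 9Ps, so Ps = 141.5.
Buyers pay Pb = 141.5 − 40 = 101.5; Q' = -960 + 9·141.5 = 313.5.

Q' = 313.5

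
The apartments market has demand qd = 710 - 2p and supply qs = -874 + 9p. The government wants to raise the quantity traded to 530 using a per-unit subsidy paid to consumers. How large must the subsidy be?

At q = 530, invert demand for the buyer price: pb = (710 − 530)/2 = 90; invert supply for the seller price: ps = (530 − (-874))/9 = 156.
The subsidy must fill the gap: s = ps − pb = 156 − 90 = 66.

Required subsidy s = 66 per unit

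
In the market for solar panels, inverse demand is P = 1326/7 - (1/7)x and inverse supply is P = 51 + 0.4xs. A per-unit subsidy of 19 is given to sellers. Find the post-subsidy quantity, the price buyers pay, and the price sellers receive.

x' = 290; buyers pay 148; sellers receive 167

Pre-subsidy: 1326/7 - (1/7)x = 51 + 0.4x gives x* = 255 and P* = 153.
With the subsidy, sellers receive Ps = Pb + 19 for each unit, where Pb is the price buyers pay.
On the curves, Pb = 1326/7 - (1/7)x and Ps = 51 + 0.4x; the wedge Ps − Pb = 19 gives 51 + 0.4x − (1326/7 - (1/7)x) = 19, so x' = 290.
Then Pb = 1326/7 − (1/7)·290 = 148 and Ps = 51 + 0.4·290 = 167.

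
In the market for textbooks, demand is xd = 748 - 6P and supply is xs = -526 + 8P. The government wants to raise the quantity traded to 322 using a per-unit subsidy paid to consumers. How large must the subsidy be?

At x = 322, invert demand for the buyer price: Pb = (748 − 322)/6 = 71; invert supply for the seller price: Ps = (322 − (-526))/8 = 106.
The subsidy must fill the gap: s = Ps − Pb = 106 − 71 = 35.

Required subsidy s = 35 per unit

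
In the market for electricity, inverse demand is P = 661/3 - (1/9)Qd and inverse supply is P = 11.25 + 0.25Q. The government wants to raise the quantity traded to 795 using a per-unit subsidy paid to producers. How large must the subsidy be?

Required subsidy s = 78 per unit

At Q = 795, from the demand curve buyers pay Pb = 661/3 − (1/9)·795 = 132; from the supply curve sellers need Ps = 11.25 + 0.25·795 = 210.
The subsidy must fill the gap: s = Ps − Pb = 210 − 132 = 78.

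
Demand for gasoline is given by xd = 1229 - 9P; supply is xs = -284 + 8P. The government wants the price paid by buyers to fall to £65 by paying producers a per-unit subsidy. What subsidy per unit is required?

At a buyer price of 65, quantity demanded is 1229 − 9·65 = 644.
Sellers supply 644 only when they receive Ps with -284 + 8·Ps = 644, i.e. Ps = 116.
s = Ps − Pb = 116 − 65 = 51.

Required subsidy s = £51 per unit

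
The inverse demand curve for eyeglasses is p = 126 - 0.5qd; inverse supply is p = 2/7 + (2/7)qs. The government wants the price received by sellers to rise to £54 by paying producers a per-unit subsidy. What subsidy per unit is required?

Required subsidy s = £22 per unit

At a seller price of 54, quantity supplied is -1 + 3.5·54 = 188.
Buyers absorb 188 only when they pay pb = 126 − 0.5·188 = 32.
s = ps − pb = 54 − 32 = 22.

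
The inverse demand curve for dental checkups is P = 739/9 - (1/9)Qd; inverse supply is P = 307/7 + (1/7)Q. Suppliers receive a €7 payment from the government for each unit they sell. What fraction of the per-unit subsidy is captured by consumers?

Consumer share = 0.4375

Pre-subsidy: 739/9 - (1/9)Q = 307/7 + (1/7)Q gives Q* = 150.625 and P* = 65.375.
With the subsidy, sellers receive Ps = Pb + 7 for each unit, where Pb is the price buyers pay.
On the curves, Pb = 739/9 - (1/9)Q and Ps = 307/7 + (1/7)Q; the wedge Ps − Pb = 7 gives 307/7 + (1/7)Q − (739/9 - (1/9)Q) = 7, so Q' = 178.1875.
Then Pb = 739/9 − (1/9)·178.1875 = 62.3125 and Ps = 307/7 + (1/7)·178.1875 = 69.3125.
Buyers' price falls by P* − Pb = 65.375 − 62.3125 = 3.0625; sellers' price rises by Ps − P* = 69.3125 − 65.375 = 3.9375.
So consumers capture 3.0625/7 = 0.4375 of each unit of subsidy.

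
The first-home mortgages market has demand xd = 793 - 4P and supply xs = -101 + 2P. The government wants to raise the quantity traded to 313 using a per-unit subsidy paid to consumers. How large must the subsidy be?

At x = 313, invert demand for the buyer price: Pb = (793 − 313)/4 = 120; invert supply for the seller price: Ps = (313 − (-101))/2 = 207.
The subsidy must fill the gap: s = Ps − Pb = 207 − 120 = 87.

Required subsidy s = 87 per unit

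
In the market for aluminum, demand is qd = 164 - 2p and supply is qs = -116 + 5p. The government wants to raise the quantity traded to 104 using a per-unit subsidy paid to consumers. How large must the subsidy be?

At q = 104, invert demand for the buyer price: pb = (164 − 104)/2 = 30; invert supply for the seller price: ps = (104 − (-116))/5 = 44.
The subsidy must fill the gap: s = ps − pb = 44 − 30 = 14.

Required subsidy s = 14 per unit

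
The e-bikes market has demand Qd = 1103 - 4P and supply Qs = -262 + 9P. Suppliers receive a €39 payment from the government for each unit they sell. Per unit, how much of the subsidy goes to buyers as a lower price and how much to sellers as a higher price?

Pre-subsidy: 1103 - 4P = -262 + 9P gives P* = 105, Q* = 683.
With the subsidy, sellers receive Ps = Pb + 39 for each unit, where Pb is the price buyers pay.
Supply in terms of Pb becomes Qs = -262 + 9(Pb + 39) = 89 + 9Pb. Setting this equal to demand: 1103 - 4Pb = 89 + 9Pb, so Pb = 78.
Sellers receive Ps = 78 + 39 = 117; Q' = 1103 − 4·78 = 791.
Buyers' price falls by P* − Pb = 105 − 78 = 27; sellers' price rises by Ps − P* = 117 − 105 = 12.

Buyers gain €27 per unit; sellers gain €12 per unit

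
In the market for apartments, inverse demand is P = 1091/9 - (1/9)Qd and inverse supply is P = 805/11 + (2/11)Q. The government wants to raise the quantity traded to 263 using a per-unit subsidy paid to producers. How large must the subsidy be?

Required subsidy s = 29 per unit

At Q = 263, from the demand curve buyers pay Pb = 1091/9 − (1/9)·263 = 92; from the supply curve sellers need Ps = 805/11 + (2/11)·263 = 121.
The subsidy must fill the gap: s = Ps − Pb = 121 − 92 = 29.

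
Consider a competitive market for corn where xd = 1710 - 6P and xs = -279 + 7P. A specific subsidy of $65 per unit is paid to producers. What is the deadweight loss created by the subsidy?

Pre-subsidy: 1710 - 6P = -279 + 7P gives P* = 153, x* = 792.
With the subsidy, sellers receive Ps = Pb + 65 for each unit, where Pb is the price buyers pay.
Supply in terms of Pb becomes xs = -279 + 7(Pb + 65) = 176 + 7Pb. Setting this equal to demand: 1710 - 6Pb = 176 + 7Pb, so Pb = 118.
Sellers receive Ps = 118 + 65 = 183; x' = 1710 − 6·118 = 1002.
The subsidy expands output by 1002 − 792 = 210 past the efficient level; on those units the gap between marginal cost and willingness to pay runs from 0 up to 65.
DWL = ½ × 65 × 210 = 6825.

Deadweight loss = $6825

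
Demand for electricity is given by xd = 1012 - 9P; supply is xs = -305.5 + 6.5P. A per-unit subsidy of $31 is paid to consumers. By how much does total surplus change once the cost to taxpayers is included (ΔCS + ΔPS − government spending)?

Net change in total surplus = -$1813.5

Pre-subsidy: 1012 - 9P = -305.5 + 6.5P gives P* = 85, x* = 247.
With the rebate, buyers effectively pay Pb = Ps − 31, where Ps is the price sellers receive.
Demand in terms of Ps becomes xd = 1012 − 9(Ps − 31) = 1291 - 9Ps. Setting this equal to supply: 1291 - 9Ps = -305.5 + 6.5Ps, so Ps = 103.
Buyers pay Pb = 103 − 31 = 72; x' = -305.5 + 6.5·103 = 364.
ΔCS = ½(247 + 364)(85 − 72) = 3971.5; ΔPS = ½(247 + 364)(103 − 85) = 5499.
Government spending = 31 × 364 = 11284.
Net change = 3971.5 + 5499 − 11284 = -1813.5. The loss equals the DWL triangle ½·31·117.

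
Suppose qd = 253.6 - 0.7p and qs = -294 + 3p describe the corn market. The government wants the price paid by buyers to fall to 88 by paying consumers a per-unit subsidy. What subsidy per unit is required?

At a buyer price of 88, quantity demanded is 253.6 − 0.7·88 = 192.
Sellers supply 192 only when they receive ps with -294 + 3·ps = 192, i.e. ps = 162.
s = ps − pb = 162 − 88 = 74.

Required subsidy s = 74 per unit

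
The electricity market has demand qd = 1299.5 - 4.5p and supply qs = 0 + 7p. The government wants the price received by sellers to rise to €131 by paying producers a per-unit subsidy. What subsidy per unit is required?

At a seller price of 131, quantity supplied is 0 + 7·131 = 917.
Buyers absorb 917 only when they pay pb with 1299.5 − 4.5·pb = 917, i.e. pb = 85.
s = ps − pb = 131 − 85 = 46.

Required subsidy s = €46 per unit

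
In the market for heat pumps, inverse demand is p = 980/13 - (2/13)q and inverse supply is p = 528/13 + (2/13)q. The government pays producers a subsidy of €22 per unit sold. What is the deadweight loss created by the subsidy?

Deadweight loss = €786.5

Pre-subsidy: 980/13 - (2/13)q = 528/13 + (2/13)q gives q* = 113 and p* = 58.
With the subsidy, sellers receive ps = pb + 22 for each unit, where pb is the price buyers pay.
On the curves, pb = 980/13 - (2/13)q and ps = 528/13 + (2/13)q; the wedge ps − pb = 22 gives 528/13 + (2/13)q − (980/13 - (2/13)q) = 22, so q' = 184.5.
Then pb = 980/13 − (2/13)·184.5 = 47 and ps = 528/13 + (2/13)·184.5 = 69.
The subsidy expands output by 184.5 − 113 = 71.5 past the efficient level; on those units the gap between marginal cost and willingness to pay runs from 0 up to 22.
DWL = ½ × 22 × 71.5 = 786.5.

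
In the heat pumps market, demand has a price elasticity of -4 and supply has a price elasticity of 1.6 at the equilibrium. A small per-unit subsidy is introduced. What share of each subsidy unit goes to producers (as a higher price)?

For a small subsidy around the equilibrium, the benefit split depends on the relative slopes, which at a point are proportional to the elasticities.
Buyer share = εs/(εs + |εd|) = 1.6/(1.6 + 4) = 2/7; seller share = |εd|/(εs + |εd|) = 5/7.
So producers capture 5/7 of the subsidy.

Producer share = 5/7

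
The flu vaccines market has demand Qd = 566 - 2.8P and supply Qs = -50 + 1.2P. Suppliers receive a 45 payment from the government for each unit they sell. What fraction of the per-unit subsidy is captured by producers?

Pre-subsidy: 566 - 2.8P = -50 + 1.2P gives P* = 154, Q* = 134.8.
With the subsidy, sellers receive Ps = Pb + 45 for each unit, where Pb is the price buyers pay.
Supply in terms of Pb becomes Qs = -50 + 1.2(Pb + 45) = 4 + 1.2Pb. Setting this equal to demand: 566 - 2.8Pb = 4 + 1.2Pb, so Pb = 140.5.
Sellers receive Ps = 140.5 + 45 = 185.5; Q' = 566 − 2.8·140.5 = 172.6.
Buyers' price falls by P* − Pb = 154 − 140.5 = 13.5; sellers' price rises by Ps − P* = 185.5 − 154 = 31.5.
So producers capture 31.5/45 = 0.7 of each unit of subsidy.

Producer share = 0.7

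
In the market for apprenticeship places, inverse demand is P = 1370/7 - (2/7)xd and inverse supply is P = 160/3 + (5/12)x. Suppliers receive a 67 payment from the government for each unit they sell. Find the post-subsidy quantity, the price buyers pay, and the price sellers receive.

Pre-subsidy: 1370/7 - (2/7)x = 160/3 + (5/12)x gives x* = 11960/59 and P* = 8130/59.
With the subsidy, sellers receive Ps = Pb + 67 for each unit, where Pb is the price buyers pay.
On the curves, Pb = 1370/7 - (2/7)x and Ps = 160/3 + (5/12)x; the wedge Ps − Pb = 67 gives 160/3 + (5/12)x − (1370/7 - (2/7)x) = 67, so x' = 17588/59.
Then Pb = 1370/7 − (2/7)·(17588/59) = 6522/59 and Ps = 160/3 + (5/12)·(17588/59) = 10475/59.

x' = 17588/59; buyers pay 6522/59; sellers receive 10475/59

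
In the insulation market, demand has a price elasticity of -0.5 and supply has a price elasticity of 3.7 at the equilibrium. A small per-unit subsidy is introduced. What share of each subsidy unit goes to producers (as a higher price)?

For a small subsidy around the equilibrium, the benefit split depends on the relative slopes, which at a point are proportional to the elasticities.
Buyer share = εs/(εs + |εd|) = 3.7/(3.7 + 0.5) = 37/42; seller share = |εd|/(εs + |εd|) = 5/42.
So producers capture 5/42 of the subsidy.

Producer share = 5/42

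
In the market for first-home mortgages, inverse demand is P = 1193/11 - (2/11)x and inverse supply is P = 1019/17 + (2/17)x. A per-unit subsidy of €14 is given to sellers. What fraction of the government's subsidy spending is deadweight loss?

Pre-subsidy: 1193/11 - (2/11)x = 1019/17 + (2/17)x gives x* = 162 and P* = 79.
With the subsidy, sellers receive Ps = Pb + 14 for each unit, where Pb is the price buyers pay.
On the curves, Pb = 1193/11 - (2/11)x and Ps = 1019/17 + (2/17)x; the wedge Ps − Pb = 14 gives 1019/17 + (2/17)x − (1193/11 - (2/11)x) = 14, so x' = 208.75.
Then Pb = 1193/11 − (2/11)·208.75 = 70.5 and Ps = 1019/17 + (2/17)·208.75 = 84.5.
ΔCS = ½(162 + 208.75)(79 − 70.5) = 1575.6875; ΔPS = ½(162 + 208.75)(84.5 − 79) = 1019.5625.
Government spending = 14 × 208.75 = 2922.5.
DWL = ½ × 14 × (208.75 − 162) = 327.25; fraction = 327.25 / 2922.5 = 187/1670.

DWL / government spending = 187/1670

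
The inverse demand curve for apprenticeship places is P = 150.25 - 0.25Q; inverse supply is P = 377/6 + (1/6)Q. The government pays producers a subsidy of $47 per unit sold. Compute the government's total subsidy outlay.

Pre-subsidy: 150.25 - 0.25Q = 377/6 + (1/6)Q gives Q* = 209.8 and P* = 97.8.
With the subsidy, sellers receive Ps = Pb + 47 for each unit, where Pb is the price buyers pay.
On the curves, Pb = 150.25 - 0.25Q and Ps = 377/6 + (1/6)Q; the wedge Ps − Pb = 47 gives 377/6 + (1/6)Q − (150.25 - 0.25Q) = 47, so Q' = 322.6.
Then Pb = 150.25 − 0.25·322.6 = 69.6 and Ps = 377/6 + (1/6)·322.6 = 116.6.
Government outlay = subsidy × quantity = 47 × 322.6 = 15162.2.

Government cost = $15162.2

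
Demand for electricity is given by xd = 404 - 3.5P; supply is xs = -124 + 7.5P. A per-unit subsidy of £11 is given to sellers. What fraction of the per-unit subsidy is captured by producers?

Pre-subsidy: 404 - 3.5P = -124 + 7.5P gives P* = 48, x* = 236.
With the subsidy, sellers receive Ps = Pb + 11 for each unit, where Pb is the price buyers pay.
Supply in terms of Pb becomes xs = -124 + 7.5(Pb + 11) = -41.5 + 7.5Pb. Setting this equal to demand: 404 - 3.5Pb = -41.5 + 7.5Pb, so Pb = 40.5.
Sellers receive Ps = 40.5 + 11 = 51.5; x' = 404 − 3.5·40.5 = 262.25.
Buyers' price falls by P* − Pb = 48 − 40.5 = 7.5; sellers' price rises by Ps − P* = 51.5 − 48 = 3.5.
So producers capture 3.5/11 = 7/22 of each unit of subsidy.

Producer share = 7/22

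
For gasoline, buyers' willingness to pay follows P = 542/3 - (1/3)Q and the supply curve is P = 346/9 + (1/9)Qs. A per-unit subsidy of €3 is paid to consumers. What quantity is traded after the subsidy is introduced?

Pre-subsidy: 542/3 - (1/3)Q = 346/9 + (1/9)Q gives Q* = 320 and P* = 74.
With the rebate, buyers effectively pay Pb = Ps − 3, where Ps is the price sellers receive.
On the curves, Pb = 542/3 - (1/3)Q and Ps = 346/9 + (1/9)Q; the wedge Ps − Pb = 3 gives 346/9 + (1/9)Q − (542/3 - (1/3)Q) = 3, so Q' = 326.75.
Then Pb = 542/3 − (1/3)·326.75 = 71.75 and Ps = 346/9 + (1/9)·326.75 = 74.75.

Q' = 326.75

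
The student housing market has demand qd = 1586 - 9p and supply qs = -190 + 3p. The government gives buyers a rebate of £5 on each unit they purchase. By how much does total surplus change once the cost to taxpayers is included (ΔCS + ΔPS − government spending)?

Pre-subsidy: 1586 - 9p = -190 + 3p gives p* = 148, q* = 254.
With the rebate, buyers effectively pay pb = ps − 5, where ps is the price sellers receive.
Demand in terms of ps becomes qd = 1586 − 9(ps − 5) = 1631 - 9ps. Setting this equal to supply: 1631 - 9ps = -190 + 3ps, so ps = 151.75.
Buyers pay pb = 151.75 − 5 = 146.75; q' = -190 + 3·151.75 = 265.25.
ΔCS = ½(254 + 265.25)(148 − 146.75) = 324.53125; ΔPS = ½(254 + 265.25)(151.75 − 148) = 973.59375.
Government spending = 5 × 265.25 = 1326.25.
Net change = 324.53125 + 973.59375 − 1326.25 = -28.125. The loss equals the DWL triangle ½·5·11.25.

Net change in total surplus = -£28.125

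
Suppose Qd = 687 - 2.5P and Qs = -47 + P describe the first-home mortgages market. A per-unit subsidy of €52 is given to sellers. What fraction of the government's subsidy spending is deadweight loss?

DWL / government spending = 130/1399

Pre-subsidy: 687 - 2.5P = -47 + P gives P* = 1468/7, Q* = 1139/7.
With the subsidy, sellers receive Ps = Pb + 52 for each unit, where Pb is the price buyers pay.
Supply in terms of Pb becomes Qs = -47 + 1(Pb + 52) = 5 + Pb. Setting this equal to demand: 687 - 2.5Pb = 5 + Pb, so Pb = 1364/7.
Sellers receive Ps = 1364/7 + 52 = 1728/7; Q' = 687 − 2.5·(1364/7) = 1399/7.
ΔCS = ½(1139/7 + 1399/7)(1468/7 − 1364/7) = 131976/49; ΔPS = ½(1139/7 + 1399/7)(1728/7 − 1468/7) = 329940/49.
Government spending = 52 × 1399/7 = 72748/7.
DWL = ½ × 52 × (1399/7 − 1139/7) = 6760/7; fraction = (6760/7) / (72748/7) = 130/1399.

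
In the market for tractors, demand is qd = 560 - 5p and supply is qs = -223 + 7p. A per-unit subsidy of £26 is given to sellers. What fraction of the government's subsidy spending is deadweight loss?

DWL / government spending = 91/743

Pre-subsidy: 560 - 5p = -223 + 7p gives p* = 65.25, q* = 233.75.
With the subsidy, sellers receive ps = pb + 26 for each unit, where pb is the price buyers pay.
Supply in terms of pb becomes qs = -223 + 7(pb + 26) = -41 + 7pb. Setting this equal to demand: 560 - 5pb = -41 + 7pb, so pb = 601/12.
Sellers receive ps = 601/12 + 26 = 913/12; q' = 560 − 5·(601/12) = 3715/12.
ΔCS = ½(233.75 + 3715/12)(65.25 − 601/12) = 74165/18; ΔPS = ½(233.75 + 3715/12)(913/12 − 65.25) = 52975/18.
Government spending = 26 × 3715/12 = 48295/6.
DWL = ½ × 26 × (3715/12 − 233.75) = 5915/6; fraction = (5915/6) / (48295/6) = 91/743.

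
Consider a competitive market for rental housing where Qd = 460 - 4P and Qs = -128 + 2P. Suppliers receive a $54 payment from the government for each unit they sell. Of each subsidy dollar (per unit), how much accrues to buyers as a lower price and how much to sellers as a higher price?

Pre-subsidy: 460 - 4P = -128 + 2P gives P* = 98, Q* = 68.
With the subsidy, sellers receive Ps = Pb + 54 for each unit, where Pb is the price buyers pay.
Supply in terms of Pb becomes Qs = -128 + 2(Pb + 54) = -20 + 2Pb. Setting this equal to demand: 460 - 4Pb = -20 + 2Pb, so Pb = 80.
Sellers receive Ps = 80 + 54 = 134; Q' = 460 − 4·80 = 140.
Buyers' price falls by P* − Pb = 98 − 80 = 18; sellers' price rises by Ps − P* = 134 − 98 = 36.

Buyers gain $18 per unit; sellers gain $36 per unit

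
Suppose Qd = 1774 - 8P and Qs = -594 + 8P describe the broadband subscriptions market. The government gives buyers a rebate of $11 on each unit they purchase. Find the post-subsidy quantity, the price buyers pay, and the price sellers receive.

Pre-subsidy: 1774 - 8P = -594 + 8P gives P* = 148, Q* = 590.
With the rebate, buyers effectively pay Pb = Ps − 11, where Ps is the price sellers receive.
Demand in terms of Ps becomes Qd = 1774 − 8(Ps − 11) = 1862 - 8Ps. Setting this equal to supply: 1862 - 8Ps = -594 + 8Ps, so Ps = 153.5.
Buyers pay Pb = 153.5 − 11 = 142.5; Q' = -594 + 8·153.5 = 634.

Q' = 634; buyers pay $142.5; sellers receive $153.5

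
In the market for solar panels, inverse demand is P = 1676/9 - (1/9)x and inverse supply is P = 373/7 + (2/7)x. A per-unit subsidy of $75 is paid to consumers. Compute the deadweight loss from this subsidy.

Pre-subsidy: 1676/9 - (1/9)x = 373/7 + (2/7)x gives x* = 335 and P* = 149.
With the rebate, buyers effectively pay Pb = Ps − 75, where Ps is the price sellers receive.
On the curves, Pb = 1676/9 - (1/9)x and Ps = 373/7 + (2/7)x; the wedge Ps − Pb = 75 gives 373/7 + (2/7)x − (1676/9 - (1/9)x) = 75, so x' = 524.
Then Pb = 1676/9 − (1/9)·524 = 128 and Ps = 373/7 + (2/7)·524 = 203.
The subsidy expands output by 524 − 335 = 189 past the efficient level; on those units the gap between marginal cost and willingness to pay runs from 0 up to 75.
DWL = ½ × 75 × 189 = 7087.5.

Deadweight loss = $7087.5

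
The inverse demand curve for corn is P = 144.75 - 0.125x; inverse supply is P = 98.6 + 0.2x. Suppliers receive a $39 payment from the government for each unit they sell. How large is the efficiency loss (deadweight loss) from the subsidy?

Deadweight loss = $2340

Pre-subsidy: 144.75 - 0.125x = 98.6 + 0.2x gives x* = 142 and P* = 127.
With the subsidy, sellers receive Ps = Pb + 39 for each unit, where Pb is the price buyers pay.
On the curves, Pb = 144.75 - 0.125x and Ps = 98.6 + 0.2x; the wedge Ps − Pb = 39 gives 98.6 + 0.2x − (144.75 - 0.125x) = 39, so x' = 262.
Then Pb = 144.75 − 0.125·262 = 112 and Ps = 98.6 + 0.2·262 = 151.
The subsidy expands output by 262 − 142 = 120 past the efficient level; on those units the gap between marginal cost and willingness to pay runs from 0 up to 39.
DWL = ½ × 39 × 120 = 2340.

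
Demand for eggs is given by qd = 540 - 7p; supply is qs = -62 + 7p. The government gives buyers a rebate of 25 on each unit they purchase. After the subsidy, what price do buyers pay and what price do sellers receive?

Pre-subsidy: 540 - 7p = -62 + 7p gives p* = 43, q* = 239.
With the rebate, buyers effectively pay pb = ps − 25, where ps is the price sellers receive.
Demand in terms of ps becomes qd = 540 − 7(ps − 25) = 715 - 7ps. Setting this equal to supply: 715 - 7ps = -62 + 7ps, so ps = 55.5.
Buyers pay pb = 55.5 − 25 = 30.5; q' = -62 + 7·55.5 = 326.5.

Buyers pay 30.5; sellers receive 55.5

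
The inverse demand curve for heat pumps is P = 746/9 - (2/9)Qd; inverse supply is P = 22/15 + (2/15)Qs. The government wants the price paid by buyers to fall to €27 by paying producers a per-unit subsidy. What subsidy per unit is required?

At a buyer price of 27, quantity demanded is 373 − 4.5·27 = 251.5.
Sellers supply 251.5 only when they receive Ps = 22/15 + (2/15)·251.5 = 35.
s = Ps − Pb = 35 − 27 = 8.

Required subsidy s = €8 per unit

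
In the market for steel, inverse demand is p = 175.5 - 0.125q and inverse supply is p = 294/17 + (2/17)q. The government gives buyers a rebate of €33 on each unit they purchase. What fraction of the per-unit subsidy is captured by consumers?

Pre-subsidy: 175.5 - 0.125q = 294/17 + (2/17)q gives q* = 652 and p* = 94.
With the rebate, buyers effectively pay pb = ps − 33, where ps is the price sellers receive.
On the curves, pb = 175.5 - 0.125q and ps = 294/17 + (2/17)q; the wedge ps − pb = 33 gives 294/17 + (2/17)q − (175.5 - 0.125q) = 33, so q' = 788.
Then pb = 175.5 − 0.125·788 = 77 and ps = 294/17 + (2/17)·788 = 110.
Buyers' price falls by p* − pb = 94 − 77 = 17; sellers' price rises by ps − p* = 110 − 94 = 16.
So consumers capture 17/33 = 17/33 of each unit of subsidy.

Consumer share = 17/33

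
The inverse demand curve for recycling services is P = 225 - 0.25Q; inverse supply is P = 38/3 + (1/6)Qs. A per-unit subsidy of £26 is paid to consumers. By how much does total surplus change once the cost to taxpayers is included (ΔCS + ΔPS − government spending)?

Pre-subsidy: 225 - 0.25Q = 38/3 + (1/6)Q gives Q* = 509.6 and P* = 97.6.
With the rebate, buyers effectively pay Pb = Ps − 26, where Ps is the price sellers receive.
On the curves, Pb = 225 - 0.25Q and Ps = 38/3 + (1/6)Q; the wedge Ps − Pb = 26 gives 38/3 + (1/6)Q − (225 - 0.25Q) = 26, so Q' = 572.
Then Pb = 225 − 0.25·572 = 82 and Ps = 38/3 + (1/6)·572 = 108.
ΔCS = ½(509.6 + 572)(97.6 − 82) = 8436.48; ΔPS = ½(509.6 + 572)(108 − 97.6) = 5624.32.
Government spending = 26 × 572 = 14872.
Net change = 8436.48 + 5624.32 − 14872 = -811.2. The loss equals the DWL triangle ½·26·62.4.

Net change in total surplus = -£811.2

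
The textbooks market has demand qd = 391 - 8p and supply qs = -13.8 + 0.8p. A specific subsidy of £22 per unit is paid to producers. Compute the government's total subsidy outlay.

Government cost = £858

Pre-subsidy: 391 - 8p = -13.8 + 0.8p gives p* = 46, q* = 23.
With the subsidy, sellers receive ps = pb + 22 for each unit, where pb is the price buyers pay.
Supply in terms of pb becomes qs = -13.8 + 0.8(pb + 22) = 3.8 + 0.8pb. Setting this equal to demand: 391 - 8pb = 3.8 + 0.8pb, so pb = 44.
Sellers receive ps = 44 + 22 = 66; q' = 391 − 8·44 = 39.
Government outlay = subsidy × quantity = 22 × 39 = 858.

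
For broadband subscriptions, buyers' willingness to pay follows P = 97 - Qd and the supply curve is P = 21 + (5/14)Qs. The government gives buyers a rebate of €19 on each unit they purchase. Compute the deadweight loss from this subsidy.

Deadweight loss = €133

Pre-subsidy: 97 - Q = 21 + (5/14)Q gives Q* = 56 and P* = 41.
With the rebate, buyers effectively pay Pb = Ps − 19, where Ps is the price sellers receive.
On the curves, Pb = 97 - Q and Ps = 21 + (5/14)Q; the wedge Ps − Pb = 19 gives 21 + (5/14)Q − (97 - Q) = 19, so Q' = 70.
Then Pb = 97 − 1·70 = 27 and Ps = 21 + (5/14)·70 = 46.
The subsidy expands output by 70 − 56 = 14 past the efficient level; on those units the gap between marginal cost and willingness to pay runs from 0 up to 19.
DWL = ½ × 19 × 14 = 133.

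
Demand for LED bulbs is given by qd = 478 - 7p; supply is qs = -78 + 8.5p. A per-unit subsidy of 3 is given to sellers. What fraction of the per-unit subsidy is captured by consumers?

Pre-subsidy: 478 - 7p = -78 + 8.5p gives p* = 1112/31, q* = 7034/31.
With the subsidy, sellers receive ps = pb + 3 for each unit, where pb is the price buyers pay.
Supply in terms of pb becomes qs = -78 + 8.5(pb + 3) = -52.5 + 8.5pb. Setting this equal to demand: 478 - 7pb = -52.5 + 8.5pb, so pb = 1061/31.
Sellers receive ps = 1061/31 + 3 = 1154/31; q' = 478 − 7·(1061/31) = 7391/31.
Buyers' price falls by p* − pb = 1112/31 − 1061/31 = 51/31; sellers' price rises by ps − p* = 1154/31 − 1112/31 = 42/31.
So consumers capture (51/31)/3 = 17/31 of each unit of subsidy.

Consumer share = 17/31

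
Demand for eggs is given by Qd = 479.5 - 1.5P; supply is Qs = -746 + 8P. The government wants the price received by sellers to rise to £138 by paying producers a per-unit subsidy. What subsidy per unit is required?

Required subsidy s = £57 per unit

At a seller price of 138, quantity supplied is -746 + 8·138 = 358.
Buyers absorb 358 only when they pay Pb with 479.5 − 1.5·Pb = 358, i.e. Pb = 81.
s = Ps − Pb = 138 − 81 = 57.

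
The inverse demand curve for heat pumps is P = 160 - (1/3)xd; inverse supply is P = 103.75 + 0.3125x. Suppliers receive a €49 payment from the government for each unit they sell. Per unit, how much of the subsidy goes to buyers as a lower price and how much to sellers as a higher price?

Buyers gain 784/31 per unit; sellers gain 735/31 per unit

Pre-subsidy: 160 - (1/3)x = 103.75 + 0.3125x gives x* = 2700/31 and P* = 4060/31.
With the subsidy, sellers receive Ps = Pb + 49 for each unit, where Pb is the price buyers pay.
On the curves, Pb = 160 - (1/3)x and Ps = 103.75 + 0.3125x; the wedge Ps − Pb = 49 gives 103.75 + 0.3125x − (160 - (1/3)x) = 49, so x' = 5052/31.
Then Pb = 160 − (1/3)·(5052/31) = 3276/31 and Ps = 103.75 + 0.3125·(5052/31) = 4795/31.
Buyers' price falls by P* − Pb = 4060/31 − 3276/31 = 784/31; sellers' price rises by Ps − P* = 4795/31 − 4060/31 = 735/31.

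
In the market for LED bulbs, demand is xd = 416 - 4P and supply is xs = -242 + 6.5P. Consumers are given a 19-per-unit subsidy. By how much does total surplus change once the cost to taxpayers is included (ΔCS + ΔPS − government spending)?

Pre-subsidy: 416 - 4P = -242 + 6.5P gives P* = 188/3, x* = 496/3.
With the rebate, buyers effectively pay Pb = Ps − 19, where Ps is the price sellers receive.
Demand in terms of Ps becomes xd = 416 − 4(Ps − 19) = 492 - 4Ps. Setting this equal to supply: 492 - 4Ps = -242 + 6.5Ps, so Ps = 1468/21.
Buyers pay Pb = 1468/21 − 19 = 1069/21; x' = -242 + 6.5·(1468/21) = 4460/21.
ΔCS = ½(496/3 + 4460/21)(188/3 − 1069/21) = 326534/147; ΔPS = ½(496/3 + 4460/21)(1468/21 − 188/3) = 200944/147.
Government spending = 19 × 4460/21 = 84740/21.
Net change = 326534/147 + 200944/147 − 84740/21 = -9386/21. The loss equals the DWL triangle ½·19·988/21.

Net change in total surplus = -9386/21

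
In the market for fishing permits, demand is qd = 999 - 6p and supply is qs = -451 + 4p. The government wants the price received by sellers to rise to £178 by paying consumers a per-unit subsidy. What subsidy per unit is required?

At a seller price of 178, quantity supplied is -451 + 4·178 = 261.
Buyers absorb 261 only when they pay pb with 999 − 6·pb = 261, i.e. pb = 123.
s = ps − pb = 178 − 123 = 55.

Required subsidy s = £55 per unit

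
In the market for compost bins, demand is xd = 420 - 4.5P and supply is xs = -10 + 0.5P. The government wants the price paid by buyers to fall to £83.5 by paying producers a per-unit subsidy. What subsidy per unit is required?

At a buyer price of 83.5, quantity demanded is 420 − 4.5·83.5 = 44.25.
Sellers supply 44.25 only when they receive Ps with -10 + 0.5·Ps = 44.25, i.e. Ps = 108.5.
s = Ps − Pb = 108.5 − 83.5 = 25.

Required subsidy s = £25 per unit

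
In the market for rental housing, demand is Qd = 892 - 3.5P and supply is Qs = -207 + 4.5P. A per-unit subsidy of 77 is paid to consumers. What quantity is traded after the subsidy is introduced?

Q' = 562.78125

Pre-subsidy: 892 - 3.5P = -207 + 4.5P gives P* = 137.375, Q* = 411.1875.
With the rebate, buyers effectively pay Pb = Ps − 77, where Ps is the price sellers receive.
Demand in terms of Ps becomes Qd = 892 − 3.5(Ps − 77) = 1161.5 - 3.5Ps. Setting this equal to supply: 1161.5 - 3.5Ps = -207 + 4.5Ps, so Ps = 171.0625.
Buyers pay Pb = 171.0625 − 77 = 94.0625; Q' = -207 + 4.5·171.0625 = 562.78125.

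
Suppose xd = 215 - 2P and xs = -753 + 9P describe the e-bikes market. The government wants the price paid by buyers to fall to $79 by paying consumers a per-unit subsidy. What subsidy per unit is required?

At a buyer price of 79, quantity demanded is 215 − 2·79 = 57.
Sellers supply 57 only when they receive Ps with -753 + 9·Ps = 57, i.e. Ps = 90.
s = Ps − Pb = 90 − 79 = 11.

Required subsidy s = $11 per unit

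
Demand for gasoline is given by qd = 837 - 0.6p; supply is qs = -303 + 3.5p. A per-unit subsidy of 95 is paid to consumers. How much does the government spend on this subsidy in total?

Government cost = 2799840/41

Pre-subsidy: 837 - 0.6p = -303 + 3.5p gives p* = 11400/41, q* = 27477/41.
With the rebate, buyers effectively pay pb = ps − 95, where ps is the price sellers receive.
Demand in terms of ps becomes qd = 837 − 0.6(ps − 95) = 894 - 0.6ps. Setting this equal to supply: 894 - 0.6ps = -303 + 3.5ps, so ps = 11970/41.
Buyers pay pb = 11970/41 − 95 = 8075/41; q' = -303 + 3.5·(11970/41) = 29472/41.
Government outlay = subsidy × quantity = 95 × 29472/41 = 2799840/41.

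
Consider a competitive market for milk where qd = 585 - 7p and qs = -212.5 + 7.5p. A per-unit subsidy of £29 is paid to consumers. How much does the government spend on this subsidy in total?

Government cost = £8845

Pre-subsidy: 585 - 7p = -212.5 + 7.5p gives p* = 55, q* = 200.
With the rebate, buyers effectively pay pb = ps − 29, where ps is the price sellers receive.
Demand in terms of ps becomes qd = 585 − 7(ps − 29) = 788 - 7ps. Setting this equal to supply: 788 - 7ps = -212.5 + 7.5ps, so ps = 69.
Buyers pay pb = 69 − 29 = 40; q' = -212.5 + 7.5·69 = 305.
Government outlay = subsidy × quantity = 29 × 305 = 8845.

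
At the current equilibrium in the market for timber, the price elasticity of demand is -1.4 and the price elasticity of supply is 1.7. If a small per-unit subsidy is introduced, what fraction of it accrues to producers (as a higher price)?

For a small subsidy around the equilibrium, the benefit split depends on the relative slopes, which at a point are proportional to the elasticities.
Buyer share = εs/(εs + |εd|) = 1.7/(1.7 + 1.4) = 17/31; seller share = |εd|/(εs + |εd|) = 14/31.
So producers capture 14/31 of the subsidy.

Producer share = 14/31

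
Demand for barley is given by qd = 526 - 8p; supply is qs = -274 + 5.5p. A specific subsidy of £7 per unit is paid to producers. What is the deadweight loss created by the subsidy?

Pre-subsidy: 526 - 8p = -274 + 5.5p gives p* = 1600/27, q* = 1402/27.
With the subsidy, sellers receive ps = pb + 7 for each unit, where pb is the price buyers pay.
Supply in terms of pb becomes qs = -274 + 5.5(pb + 7) = -235.5 + 5.5pb. Setting this equal to demand: 526 - 8pb = -235.5 + 5.5pb, so pb = 1523/27.
Sellers receive ps = 1523/27 + 7 = 1712/27; q' = 526 − 8·(1523/27) = 2018/27.
The subsidy expands output by 2018/27 − 1402/27 = 616/27 past the efficient level; on those units the gap between marginal cost and willingness to pay runs from 0 up to 7.
DWL = ½ × 7 × 616/27 = 2156/27.

Deadweight loss = 2156/27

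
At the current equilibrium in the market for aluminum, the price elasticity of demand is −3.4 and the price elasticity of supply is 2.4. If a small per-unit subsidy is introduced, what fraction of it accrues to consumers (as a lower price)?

Consumer share = 12/29

For a small subsidy around the equilibrium, the benefit split depends on the relative slopes, which at a point are proportional to the elasticities.
Buyer share = εs/(εs + |εd|) = 2.4/(2.4 + 3.4) = 12/29; seller share = |εd|/(εs + |εd|) = 17/29.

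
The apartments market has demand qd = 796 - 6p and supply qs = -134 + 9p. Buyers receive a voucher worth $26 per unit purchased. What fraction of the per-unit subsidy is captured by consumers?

Consumer share = 0.6

Pre-subsidy: 796 - 6p = -134 + 9p gives p* = 62, q* = 424.
With the rebate, buyers effectively pay pb = ps − 26, where ps is the price sellers receive.
Demand in terms of ps becomes qd = 796 − 6(ps − 26) = 952 - 6ps. Setting this equal to supply: 952 - 6ps = -134 + 9ps, so ps = 72.4.
Buyers pay pb = 72.4 − 26 = 46.4; q' = -134 + 9·72.4 = 517.6.
Buyers' price falls by p* − pb = 62 − 46.4 = 15.6; sellers' price rises by ps − p* = 72.4 − 62 = 10.4.
So consumers capture 15.6/26 = 0.6 of each unit of subsidy.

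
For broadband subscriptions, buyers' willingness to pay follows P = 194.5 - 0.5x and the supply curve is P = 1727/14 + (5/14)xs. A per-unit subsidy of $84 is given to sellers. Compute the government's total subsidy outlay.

Pre-subsidy: 194.5 - 0.5x = 1727/14 + (5/14)x gives x* = 83 and P* = 153.
With the subsidy, sellers receive Ps = Pb + 84 for each unit, where Pb is the price buyers pay.
On the curves, Pb = 194.5 - 0.5x and Ps = 1727/14 + (5/14)x; the wedge Ps − Pb = 84 gives 1727/14 + (5/14)x − (194.5 - 0.5x) = 84, so x' = 181.
Then Pb = 194.5 − 0.5·181 = 104 and Ps = 1727/14 + (5/14)·181 = 188.
Government outlay = subsidy × quantity = 84 × 181 = 15204.

Government cost = $15204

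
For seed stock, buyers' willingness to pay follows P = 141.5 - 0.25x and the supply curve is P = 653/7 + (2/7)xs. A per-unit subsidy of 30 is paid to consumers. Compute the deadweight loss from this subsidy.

Deadweight loss = 840

Pre-subsidy: 141.5 - 0.25x = 653/7 + (2/7)x gives x* = 90 and P* = 119.
With the rebate, buyers effectively pay Pb = Ps − 30, where Ps is the price sellers receive.
On the curves, Pb = 141.5 - 0.25x and Ps = 653/7 + (2/7)x; the wedge Ps − Pb = 30 gives 653/7 + (2/7)x − (141.5 - 0.25x) = 30, so x' = 146.
Then Pb = 141.5 − 0.25·146 = 105 and Ps = 653/7 + (2/7)·146 = 135.
The subsidy expands output by 146 − 90 = 56 past the efficient level; on those units the gap between marginal cost and willingness to pay runs from 0 up to 30.
DWL = ½ × 30 × 56 = 840.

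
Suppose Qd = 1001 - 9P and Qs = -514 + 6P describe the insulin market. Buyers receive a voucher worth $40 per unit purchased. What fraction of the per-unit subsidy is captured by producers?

Pre-subsidy: 1001 - 9P = -514 + 6P gives P* = 101, Q* = 92.
With the rebate, buyers effectively pay Pb = Ps − 40, where Ps is the price sellers receive.
Demand in terms of Ps becomes Qd = 1001 − 9(Ps − 40) = 1361 - 9Ps. Setting this equal to supply: 1361 - 9Ps = -514 + 6Ps, so Ps = 125.
Buyers pay Pb = 125 − 40 = 85; Q' = -514 + 6·125 = 236.
Buyers' price falls by P* − Pb = 101 − 85 = 16; sellers' price rises by Ps − P* = 125 − 101 = 24.
So producers capture 24/40 = 0.6 of each unit of subsidy.

Producer share = 0.6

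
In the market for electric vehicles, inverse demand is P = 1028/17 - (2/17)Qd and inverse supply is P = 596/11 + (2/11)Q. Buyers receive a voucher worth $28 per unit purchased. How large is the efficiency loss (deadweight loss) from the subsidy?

Deadweight loss = $1309

Pre-subsidy: 1028/17 - (2/17)Q = 596/11 + (2/11)Q gives Q* = 21 and P* = 58.
With the rebate, buyers effectively pay Pb = Ps − 28, where Ps is the price sellers receive.
On the curves, Pb = 1028/17 - (2/17)Q and Ps = 596/11 + (2/11)Q; the wedge Ps − Pb = 28 gives 596/11 + (2/11)Q − (1028/17 - (2/17)Q) = 28, so Q' = 114.5.
Then Pb = 1028/17 − (2/17)·114.5 = 47 and Ps = 596/11 + (2/11)·114.5 = 75.
The subsidy expands output by 114.5 − 21 = 93.5 past the efficient level; on those units the gap between marginal cost and willingness to pay runs from 0 up to 28.
DWL = ½ × 28 × 93.5 = 1309.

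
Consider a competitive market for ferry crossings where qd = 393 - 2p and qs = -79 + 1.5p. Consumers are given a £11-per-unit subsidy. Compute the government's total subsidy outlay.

Pre-subsidy: 393 - 2p = -79 + 1.5p gives p* = 944/7, q* = 863/7.
With the rebate, buyers effectively pay pb = ps − 11, where ps is the price sellers receive.
Demand in terms of ps becomes qd = 393 − 2(ps − 11) = 415 - 2ps. Setting this equal to supply: 415 - 2ps = -79 + 1.5ps, so ps = 988/7.
Buyers pay pb = 988/7 − 11 = 911/7; q' = -79 + 1.5·(988/7) = 929/7.
Government outlay = subsidy × quantity = 11 × 929/7 = 10219/7.

Government cost = 10219/7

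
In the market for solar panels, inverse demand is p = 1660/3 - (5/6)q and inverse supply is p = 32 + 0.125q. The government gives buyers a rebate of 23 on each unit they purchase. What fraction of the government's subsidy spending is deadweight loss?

DWL / government spending = 3/142

Pre-subsidy: 1660/3 - (5/6)q = 32 + 0.125q gives q* = 544 and p* = 100.
With the rebate, buyers effectively pay pb = ps − 23, where ps is the price sellers receive.
On the curves, pb = 1660/3 - (5/6)q and ps = 32 + 0.125q; the wedge ps − pb = 23 gives 32 + 0.125q − (1660/3 - (5/6)q) = 23, so q' = 568.
Then pb = 1660/3 − (5/6)·568 = 80 and ps = 32 + 0.125·568 = 103.
ΔCS = ½(544 + 568)(100 − 80) = 11120; ΔPS = ½(544 + 568)(103 − 100) = 1668.
Government spending = 23 × 568 = 13064.
DWL = ½ × 23 × (568 − 544) = 276; fraction = 276 / 13064 = 3/142.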